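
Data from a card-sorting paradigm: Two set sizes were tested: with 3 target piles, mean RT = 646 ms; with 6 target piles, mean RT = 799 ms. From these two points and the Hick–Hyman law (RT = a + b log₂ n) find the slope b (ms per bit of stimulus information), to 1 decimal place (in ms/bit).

153.0 ms/bit

The slope on a log₂ axis is (799 − 646) / (2.5850 − 1.5850) = 153.000 ms/bit.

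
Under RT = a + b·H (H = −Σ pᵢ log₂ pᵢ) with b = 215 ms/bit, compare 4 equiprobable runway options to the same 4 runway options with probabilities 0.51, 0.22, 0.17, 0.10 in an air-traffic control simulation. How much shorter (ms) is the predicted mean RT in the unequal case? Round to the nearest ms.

The RT saving is b·ΔH. Equiprobable H₀ = log₂(4) = 2.0000 bits; with the given probabilities H = 1.7428 bits.
b·(H₀ − H) = 215 × (2.0000 − 1.7428) = 55.30 ms.

55 ms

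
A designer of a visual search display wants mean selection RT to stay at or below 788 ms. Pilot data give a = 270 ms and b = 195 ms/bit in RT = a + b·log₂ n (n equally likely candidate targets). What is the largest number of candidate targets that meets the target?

Set 270 + 195·log₂ n ≤ 788 → log₂ n ≤ (788 − 270)/195 = 2.6564.
So n ≤ 2^2.6564 = 6.305; the largest integer n is 6.

6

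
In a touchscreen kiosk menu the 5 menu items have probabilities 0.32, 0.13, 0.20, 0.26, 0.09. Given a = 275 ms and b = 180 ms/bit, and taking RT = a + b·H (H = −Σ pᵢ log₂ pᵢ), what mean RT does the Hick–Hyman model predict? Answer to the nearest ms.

669 ms

H = 0.32·log₂(1/0.32) + 0.13·log₂(1/0.13) + 0.20·log₂(1/0.20) + 0.26·log₂(1/0.26) + 0.09·log₂(1/0.09) = 2.1910 bits.
RT = 275 + 180 × 2.1910 = 669.38 ms.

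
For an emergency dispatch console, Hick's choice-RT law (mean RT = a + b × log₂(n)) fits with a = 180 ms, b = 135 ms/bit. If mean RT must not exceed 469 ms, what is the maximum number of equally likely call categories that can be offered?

135·log₂ n ≤ 469 − 180 = 289, giving log₂ n ≤ 2.1407 and n ≤ 4.410. The largest whole number is 4.

4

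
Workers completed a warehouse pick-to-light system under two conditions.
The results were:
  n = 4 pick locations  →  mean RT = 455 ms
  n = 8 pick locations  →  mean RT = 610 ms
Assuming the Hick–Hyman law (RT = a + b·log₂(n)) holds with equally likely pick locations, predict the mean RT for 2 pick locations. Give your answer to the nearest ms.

Solve the two-equation system in a and b:
  b = (610 − 455) / (log₂ 8 − log₂ 4) = 155 / (3 − 2) = 155 ms/bit
  a = 455 − 155 × 2 = 145 ms
Then RT(2) = 145 + 155 × log₂ 2 = 145 + 155 × 1 ≈ 300.000 ms.

300 ms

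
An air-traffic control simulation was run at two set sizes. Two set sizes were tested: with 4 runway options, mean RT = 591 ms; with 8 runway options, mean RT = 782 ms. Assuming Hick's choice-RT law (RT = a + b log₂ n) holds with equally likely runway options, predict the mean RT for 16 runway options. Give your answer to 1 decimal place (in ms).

RT is linear in log₂ n, so two points fix the line:
  b = (782 − 591) / (log₂ 8 − log₂ 4) = 191 / (3 − 2) = 191.000 ms/bit
  a = 591 − 191.000 × 2 = 209.000 ms
Then RT(16) = 209.000 + 191.000 × log₂ 16 = 209.000 + 191.000 × 4 ≈ 973.000 ms.

973.0 ms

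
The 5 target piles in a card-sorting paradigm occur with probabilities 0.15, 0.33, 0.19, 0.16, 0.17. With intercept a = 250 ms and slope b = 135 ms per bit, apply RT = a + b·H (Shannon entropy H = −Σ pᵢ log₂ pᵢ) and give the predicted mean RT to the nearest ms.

Entropy contributions −pᵢ log₂ pᵢ: 0.4105, 0.5278, 0.4552, 0.4230, 0.4346; sum H = 2.2512 bits.
RT = a + bH = 250 + 135·2.2512 = 553.91 ms.

554 ms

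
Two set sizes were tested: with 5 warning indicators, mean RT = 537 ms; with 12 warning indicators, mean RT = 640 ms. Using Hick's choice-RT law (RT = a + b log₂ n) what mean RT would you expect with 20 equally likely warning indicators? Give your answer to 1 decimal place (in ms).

Fit slope and intercept:
  b = (640 − 537) / (log₂ 12 − log₂ 5) = 103 / (3.5850 − 2.3219) = 81.550 ms/bit
  a = 537 − 81.550 × 2.3219 = 347.648 ms
Then RT(20) = 347.648 + 81.550 × log₂ 20 = 347.648 + 81.550 × 4.3219 ≈ 700.099 ms.

700.1 ms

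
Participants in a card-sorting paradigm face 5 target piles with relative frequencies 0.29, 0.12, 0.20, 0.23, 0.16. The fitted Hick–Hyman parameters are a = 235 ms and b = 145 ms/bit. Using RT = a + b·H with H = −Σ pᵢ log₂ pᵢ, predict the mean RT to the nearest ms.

Entropy contributions −pᵢ log₂ pᵢ: 0.5179, 0.3671, 0.4644, 0.4877, 0.4230; sum H = 2.2600 bits.
RT = a + bH = 235 + 145·2.2600 = 562.71 ms.

563 ms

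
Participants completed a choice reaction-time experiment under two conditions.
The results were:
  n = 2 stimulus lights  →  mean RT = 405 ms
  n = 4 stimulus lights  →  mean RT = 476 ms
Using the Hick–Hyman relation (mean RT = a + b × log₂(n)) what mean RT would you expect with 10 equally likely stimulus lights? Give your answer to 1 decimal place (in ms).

RT is linear in log₂ n, so two points fix the line:
  b = (476 − 405) / (log₂ 4 − log₂ 2) = 71 / (2 − 1) = 71.000 ms/bit
  a = 405 − 71.000 × 1 = 334.000 ms
Then RT(10) = 334.000 + 71.000 × log₂ 10 = 334.000 + 71.000 × 3.3219 ≈ 569.857 ms.

569.9 ms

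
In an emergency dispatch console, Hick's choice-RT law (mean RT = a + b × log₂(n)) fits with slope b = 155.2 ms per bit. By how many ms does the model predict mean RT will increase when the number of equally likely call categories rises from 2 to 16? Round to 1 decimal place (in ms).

465.6 ms

ΔRT = (a + b log₂ n₂) − (a + b log₂ n₁) = b·(log₂ n₂ − log₂ n₁).
log₂(16) − log₂(2) = log₂(16/2) = log₂(8) = 3.
ΔRT = 155.2 × 3.0000 = 465.600 ms.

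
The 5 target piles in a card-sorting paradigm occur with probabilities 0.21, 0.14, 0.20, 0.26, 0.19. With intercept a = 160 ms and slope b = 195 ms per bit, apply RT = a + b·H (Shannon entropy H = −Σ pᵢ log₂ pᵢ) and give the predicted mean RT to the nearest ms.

Entropy contributions −pᵢ log₂ pᵢ: 0.4728, 0.3971, 0.4644, 0.5053, 0.4552; sum H = 2.2948 bits.
RT = a + bH = 160 + 195·2.2948 = 607.49 ms.

607 ms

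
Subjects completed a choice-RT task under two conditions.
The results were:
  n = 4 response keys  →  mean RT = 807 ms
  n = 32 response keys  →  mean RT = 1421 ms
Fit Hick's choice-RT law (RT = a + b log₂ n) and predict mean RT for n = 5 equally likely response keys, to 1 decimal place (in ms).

872.9 ms

Solve the two-equation system in a and b:
  b = (1421 − 807) / (log₂ 32 − log₂ 4) = 614 / (5 − 2) = 204.667 ms/bit
  a = 807 − 204.667 × 2 = 397.667 ms
Then RT(5) = 397.667 + 204.667 × log₂ 5 = 397.667 + 204.667 × 2.3219 ≈ 872.888 ms.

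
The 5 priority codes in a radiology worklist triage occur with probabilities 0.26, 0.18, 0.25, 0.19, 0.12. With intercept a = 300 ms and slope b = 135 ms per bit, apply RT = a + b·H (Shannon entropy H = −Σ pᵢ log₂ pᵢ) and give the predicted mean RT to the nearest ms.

607 ms

Entropy contributions −pᵢ log₂ pᵢ: 0.5053, 0.4453, 0.5000, 0.4552, 0.3671; sum H = 2.2729 bits.
RT = a + bH = 300 + 135·2.2729 = 606.84 ms.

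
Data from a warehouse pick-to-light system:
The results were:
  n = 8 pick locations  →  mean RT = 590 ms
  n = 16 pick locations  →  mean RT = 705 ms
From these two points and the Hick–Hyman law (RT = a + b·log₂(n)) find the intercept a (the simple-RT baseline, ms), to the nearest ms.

245 ms

The slope on a log₂ axis is (705 − 590) / (4 − 3) = 115 ms/bit.
a = RT₁ − b·log₂ n₁ = 590 − 115 × 3 = 245.000 ms.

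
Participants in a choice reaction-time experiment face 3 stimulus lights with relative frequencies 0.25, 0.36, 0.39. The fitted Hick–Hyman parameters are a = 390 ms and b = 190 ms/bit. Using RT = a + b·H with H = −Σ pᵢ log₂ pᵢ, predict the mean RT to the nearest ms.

Entropy contributions −pᵢ log₂ pᵢ: 0.5000, 0.5306, 0.5298; sum H = 1.5604 bits.
RT = a + bH = 390 + 190·1.5604 = 686.48 ms.

686 ms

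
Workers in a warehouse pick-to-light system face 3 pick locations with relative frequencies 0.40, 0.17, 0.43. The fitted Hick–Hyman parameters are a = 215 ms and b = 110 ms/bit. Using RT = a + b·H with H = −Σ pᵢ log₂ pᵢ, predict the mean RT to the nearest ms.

379 ms

H = 0.40·log₂(1/0.40) + 0.17·log₂(1/0.17) + 0.43·log₂(1/0.43) = 1.4869 bits.
RT = 215 + 110 × 1.4869 = 378.56 ms.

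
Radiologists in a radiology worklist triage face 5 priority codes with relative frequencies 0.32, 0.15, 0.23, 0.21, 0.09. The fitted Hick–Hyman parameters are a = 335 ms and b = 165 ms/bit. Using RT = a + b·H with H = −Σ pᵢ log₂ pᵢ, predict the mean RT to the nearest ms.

Entropy contributions −pᵢ log₂ pᵢ: 0.5260, 0.4105, 0.4877, 0.4728, 0.3127; sum H = 2.2097 bits.
RT = a + bH = 335 + 165·2.2097 = 699.60 ms.

700 ms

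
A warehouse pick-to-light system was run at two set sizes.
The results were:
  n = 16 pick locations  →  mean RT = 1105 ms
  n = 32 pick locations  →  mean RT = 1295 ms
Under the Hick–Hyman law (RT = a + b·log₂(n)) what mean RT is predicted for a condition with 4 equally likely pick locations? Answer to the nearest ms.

725 ms

RT is linear in log₂ n, so two points fix the line:
  b = (1295 − 1105) / (log₂ 32 − log₂ 16) = 190 / (5 − 4) = 190 ms/bit
  a = 1105 − 190 × 4 = 345 ms
Then RT(4) = 345 + 190 × log₂ 4 = 345 + 190 × 2 ≈ 725.000 ms.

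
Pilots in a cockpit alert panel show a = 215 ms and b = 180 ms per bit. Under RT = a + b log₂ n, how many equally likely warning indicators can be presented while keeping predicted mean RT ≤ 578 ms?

4

Information budget: (578 − 215)/180 = 2.0167 bits, so n ≤ 2^2.0167 = 4.046 → at most 4.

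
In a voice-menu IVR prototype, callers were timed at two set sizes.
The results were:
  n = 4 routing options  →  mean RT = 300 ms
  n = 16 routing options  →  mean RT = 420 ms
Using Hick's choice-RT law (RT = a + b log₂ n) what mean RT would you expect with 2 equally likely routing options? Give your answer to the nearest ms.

Solve the two-equation system in a and b:
  b = (420 − 300) / (log₂ 16 − log₂ 4) = 120 / (4 − 2) = 60 ms/bit
  a = 300 − 60 × 2 = 180 ms
Then RT(2) = 180 + 60 × log₂ 2 = 180 + 60 × 1 ≈ 240.000 ms.

240 ms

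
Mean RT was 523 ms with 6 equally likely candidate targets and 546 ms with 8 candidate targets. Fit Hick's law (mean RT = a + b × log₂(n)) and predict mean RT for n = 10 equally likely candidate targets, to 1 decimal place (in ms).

563.8 ms

RT is linear in log₂ n, so two points fix the line:
  b = (546 − 523) / (log₂ 8 − log₂ 6) = 23 / (3 − 2.5850) = 55.417 ms/bit
  a = 523 − 55.417 × 2.5850 = 379.750 ms
Then RT(10) = 379.750 + 55.417 × log₂ 10 = 379.750 + 55.417 × 3.3219 ≈ 563.840 ms.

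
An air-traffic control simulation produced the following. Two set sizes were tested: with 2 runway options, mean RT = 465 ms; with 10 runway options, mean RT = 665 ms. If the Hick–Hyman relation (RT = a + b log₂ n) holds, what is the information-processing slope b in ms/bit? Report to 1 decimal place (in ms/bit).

The slope on a log₂ axis is (665 − 465) / (3.3219 − 1) = 86.135 ms/bit.

86.1 ms/bit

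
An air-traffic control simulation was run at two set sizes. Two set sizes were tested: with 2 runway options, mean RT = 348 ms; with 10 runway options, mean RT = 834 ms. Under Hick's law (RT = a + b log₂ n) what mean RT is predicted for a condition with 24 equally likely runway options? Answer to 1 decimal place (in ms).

1098.4 ms

With log₂ n on the abscissa the relation is linear; from the two conditions:
  b = (834 − 348) / (log₂ 10 − log₂ 2) = 486 / (3.3219 − 1) = 209.309 ms/bit
  a = 348 − 209.309 × 1 = 138.691 ms
Then RT(24) = 138.691 + 209.309 × log₂ 24 = 138.691 + 209.309 × 4.5850 ≈ 1098.364 ms.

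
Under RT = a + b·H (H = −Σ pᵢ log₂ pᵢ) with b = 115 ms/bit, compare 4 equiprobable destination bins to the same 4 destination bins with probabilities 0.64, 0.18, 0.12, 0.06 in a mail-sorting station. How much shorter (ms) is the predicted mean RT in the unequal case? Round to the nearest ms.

61 ms

Equiprobable entropy H₀ = log₂ 4 = 2.0000 bits.
Skewed entropy H = −Σ pᵢ log₂ pᵢ = 1.4680 bits.
ΔRT = b·(H₀ − H) = 115 × 0.5320 = 61.18 ms.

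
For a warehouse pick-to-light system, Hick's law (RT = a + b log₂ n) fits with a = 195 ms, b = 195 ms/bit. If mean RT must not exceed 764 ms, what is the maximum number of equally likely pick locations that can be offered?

7

Set 195 + 195·log₂ n ≤ 764 → log₂ n ≤ (764 − 195)/195 = 2.9179.
So n ≤ 2^2.9179 = 7.558; the largest integer n is 7.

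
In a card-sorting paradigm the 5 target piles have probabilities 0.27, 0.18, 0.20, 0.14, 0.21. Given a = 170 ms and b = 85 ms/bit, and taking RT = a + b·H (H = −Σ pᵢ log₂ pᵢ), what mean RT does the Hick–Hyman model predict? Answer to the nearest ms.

365 ms

Entropy contributions −pᵢ log₂ pᵢ: 0.5100, 0.4453, 0.4644, 0.3971, 0.4728; sum H = 2.2896 bits.
RT = a + bH = 170 + 85·2.2896 = 364.62 ms.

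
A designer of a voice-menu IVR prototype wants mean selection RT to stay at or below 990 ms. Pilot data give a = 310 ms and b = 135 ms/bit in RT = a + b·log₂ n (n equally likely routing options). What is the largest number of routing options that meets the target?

Information budget: (990 − 310)/135 = 5.0370 bits, so n ≤ 2^5.0370 = 32.832 → at most 32.

32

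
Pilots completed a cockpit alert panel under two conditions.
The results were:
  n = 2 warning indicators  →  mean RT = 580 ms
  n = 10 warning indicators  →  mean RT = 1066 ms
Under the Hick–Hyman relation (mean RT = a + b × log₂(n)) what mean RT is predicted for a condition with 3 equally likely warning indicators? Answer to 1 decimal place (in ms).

RT is linear in log₂ n, so two points fix the line:
  b = (1066 − 580) / (log₂ 10 − log₂ 2) = 486 / (3.3219 − 1) = 209.309 ms/bit
  a = 580 − 209.309 × 1 = 370.691 ms
Then RT(3) = 370.691 + 209.309 × log₂ 3 = 370.691 + 209.309 × 1.5850 ≈ 702.438 ms.

702.4 ms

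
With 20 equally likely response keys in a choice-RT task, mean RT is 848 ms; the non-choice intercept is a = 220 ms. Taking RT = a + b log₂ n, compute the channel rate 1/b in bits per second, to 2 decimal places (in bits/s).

b = (848 − 220)/log₂ 20 = 628/4.3219 = 145.306 ms per bit = 0.14531 s/bit; the reciprocal is 6.882 bits/s.

6.88 bits/s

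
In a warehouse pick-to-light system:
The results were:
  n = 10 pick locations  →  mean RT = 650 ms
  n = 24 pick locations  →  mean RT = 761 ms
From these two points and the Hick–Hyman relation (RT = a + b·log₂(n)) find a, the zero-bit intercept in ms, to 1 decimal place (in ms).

358.1 ms

Slope: b = (761 − 650) / (log₂ 24 − log₂ 10) = 111/1.2630 = 87.884 ms/bit.
a = RT₁ − b·log₂ n₁ = 650 − 87.884 × 3.3219 = 358.057 ms.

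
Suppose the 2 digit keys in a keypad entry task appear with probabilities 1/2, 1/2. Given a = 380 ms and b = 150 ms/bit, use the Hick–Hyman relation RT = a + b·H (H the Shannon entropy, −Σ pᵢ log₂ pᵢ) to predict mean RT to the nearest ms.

530 ms

Each term −pᵢ log₂ pᵢ: 0.5·1 + 0.5·1; summed, H = 1.000 bits.
Mean RT = a + bH = 380 + 150·1.000 = 530.00 ms.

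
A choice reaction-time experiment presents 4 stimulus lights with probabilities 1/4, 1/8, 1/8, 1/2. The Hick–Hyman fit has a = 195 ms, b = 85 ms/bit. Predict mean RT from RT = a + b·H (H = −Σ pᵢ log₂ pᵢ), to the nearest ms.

344 ms

H = −Σ pᵢ log₂ pᵢ = 0.25·2 + 0.125·3 + 0.125·3 + 0.5·1 = 1.750 bits.
RT = 195 + 85 × 1.750 = 343.75 ms.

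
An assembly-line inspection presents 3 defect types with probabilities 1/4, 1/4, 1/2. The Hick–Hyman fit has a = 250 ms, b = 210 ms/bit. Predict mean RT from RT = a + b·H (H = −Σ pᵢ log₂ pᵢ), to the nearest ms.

565 ms

Each term −pᵢ log₂ pᵢ: 0.25·2 + 0.25·2 + 0.5·1; summed, H = 1.500 bits.
Mean RT = a + bH = 250 + 210·1.500 = 565.00 ms.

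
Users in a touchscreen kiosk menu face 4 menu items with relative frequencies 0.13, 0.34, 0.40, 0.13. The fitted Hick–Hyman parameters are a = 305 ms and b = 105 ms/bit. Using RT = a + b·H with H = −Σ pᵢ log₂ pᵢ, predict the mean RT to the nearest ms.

H = 0.13·log₂(1/0.13) + 0.34·log₂(1/0.34) + 0.40·log₂(1/0.40) + 0.13·log₂(1/0.13) = 1.8232 bits.
RT = 305 + 105 × 1.8232 = 496.44 ms.

496 ms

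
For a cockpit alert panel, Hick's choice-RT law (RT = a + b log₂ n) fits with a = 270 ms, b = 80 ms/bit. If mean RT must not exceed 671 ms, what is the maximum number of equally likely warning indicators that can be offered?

Information budget: (671 − 270)/80 = 5.0125 bits, so n ≤ 2^5.0125 = 32.278 → at most 32.

32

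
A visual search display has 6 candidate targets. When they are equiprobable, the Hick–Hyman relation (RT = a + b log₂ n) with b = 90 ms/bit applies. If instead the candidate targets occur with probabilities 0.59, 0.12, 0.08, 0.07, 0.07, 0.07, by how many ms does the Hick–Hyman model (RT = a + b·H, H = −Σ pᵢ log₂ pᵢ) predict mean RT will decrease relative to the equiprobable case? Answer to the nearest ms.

The RT saving is b·ΔH. Equiprobable H₀ = log₂(6) = 2.5850 bits; with the given probabilities H = 1.9134 bits.
b·(H₀ − H) = 90 × (2.5850 − 1.9134) = 60.44 ms.

60 ms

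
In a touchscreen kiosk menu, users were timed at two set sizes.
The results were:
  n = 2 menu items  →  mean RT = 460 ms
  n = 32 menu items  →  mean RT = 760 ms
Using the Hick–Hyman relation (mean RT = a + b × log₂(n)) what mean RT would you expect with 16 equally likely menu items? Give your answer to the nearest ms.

685 ms

RT is linear in log₂ n, so two points fix the line:
  b = (760 − 460) / (log₂ 32 − log₂ 2) = 300 / (5 − 1) = 75 ms/bit
  a = 460 − 75 × 1 = 385 ms
Then RT(16) = 385 + 75 × log₂ 16 = 385 + 75 × 4 ≈ 685.000 ms.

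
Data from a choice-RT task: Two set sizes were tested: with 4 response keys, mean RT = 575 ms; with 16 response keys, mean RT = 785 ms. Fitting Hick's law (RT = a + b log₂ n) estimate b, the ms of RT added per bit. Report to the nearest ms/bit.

Slope: b = (785 − 575) / (log₂ 16 − log₂ 4) = 210/2.0000 = 105 ms/bit.

105 ms/bit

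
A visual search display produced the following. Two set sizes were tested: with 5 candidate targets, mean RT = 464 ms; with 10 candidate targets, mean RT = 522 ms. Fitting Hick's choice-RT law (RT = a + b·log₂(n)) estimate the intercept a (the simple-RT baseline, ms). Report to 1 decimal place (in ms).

Slope: b = (522 − 464) / (log₂ 10 − log₂ 5) = 58/1.0000 = 58.000 ms/bit.
Intercept: a = 464 − 58.000·log₂(5) = 329.328 ms.

329.3 ms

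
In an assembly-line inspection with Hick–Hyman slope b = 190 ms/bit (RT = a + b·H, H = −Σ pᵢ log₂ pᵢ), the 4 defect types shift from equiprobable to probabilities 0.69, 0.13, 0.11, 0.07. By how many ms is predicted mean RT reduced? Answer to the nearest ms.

Equiprobable entropy H₀ = log₂ 4 = 2.0000 bits.
Skewed entropy H = −Σ pᵢ log₂ pᵢ = 1.3709 bits.
ΔRT = b·(H₀ − H) = 190 × 0.6291 = 119.54 ms.

120 ms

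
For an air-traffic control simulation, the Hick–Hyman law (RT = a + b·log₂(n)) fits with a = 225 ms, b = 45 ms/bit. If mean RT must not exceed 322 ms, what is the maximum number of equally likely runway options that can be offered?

Information budget: (322 − 225)/45 = 2.1556 bits, so n ≤ 2^2.1556 = 4.455 → at most 4.

4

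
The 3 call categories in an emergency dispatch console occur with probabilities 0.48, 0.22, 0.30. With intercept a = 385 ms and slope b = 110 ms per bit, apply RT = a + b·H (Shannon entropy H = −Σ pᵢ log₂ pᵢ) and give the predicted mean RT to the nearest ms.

551 ms

Entropy contributions −pᵢ log₂ pᵢ: 0.5083, 0.4806, 0.5211; sum H = 1.5099 bits.
RT = a + bH = 385 + 110·1.5099 = 551.09 ms.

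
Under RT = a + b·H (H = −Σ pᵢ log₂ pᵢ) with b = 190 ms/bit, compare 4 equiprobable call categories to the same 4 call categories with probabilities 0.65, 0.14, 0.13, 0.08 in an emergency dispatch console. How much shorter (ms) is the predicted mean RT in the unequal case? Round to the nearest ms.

The RT saving is b·ΔH. Equiprobable H₀ = log₂(4) = 2.0000 bits; with the given probabilities H = 1.4752 bits.
b·(H₀ − H) = 190 × (2.0000 − 1.4752) = 99.71 ms.

100 ms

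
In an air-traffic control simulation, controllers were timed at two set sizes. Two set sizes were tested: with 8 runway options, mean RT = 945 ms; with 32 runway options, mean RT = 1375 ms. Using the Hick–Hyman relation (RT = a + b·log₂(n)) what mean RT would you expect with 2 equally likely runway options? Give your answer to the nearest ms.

Solve the two-equation system in a and b:
  b = (1375 − 945) / (log₂ 32 − log₂ 8) = 430 / (5 − 3) = 215 ms/bit
  a = 945 − 215 × 3 = 300 ms
Then RT(2) = 300 + 215 × log₂ 2 = 300 + 215 × 1 ≈ 515.000 ms.

515 ms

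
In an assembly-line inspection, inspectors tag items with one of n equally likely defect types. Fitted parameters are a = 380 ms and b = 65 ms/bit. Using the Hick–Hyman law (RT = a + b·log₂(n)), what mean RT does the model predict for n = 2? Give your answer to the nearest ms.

log₂(2) = 1 bits, so RT = 380 + 65 × 1 ≈ 445.000 ms.

445 ms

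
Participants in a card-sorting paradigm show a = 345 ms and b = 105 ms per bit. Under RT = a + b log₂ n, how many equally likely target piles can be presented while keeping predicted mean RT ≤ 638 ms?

6

105·log₂ n ≤ 638 − 345 = 293, giving log₂ n ≤ 2.7905 and n ≤ 6.919. The largest whole number is 6.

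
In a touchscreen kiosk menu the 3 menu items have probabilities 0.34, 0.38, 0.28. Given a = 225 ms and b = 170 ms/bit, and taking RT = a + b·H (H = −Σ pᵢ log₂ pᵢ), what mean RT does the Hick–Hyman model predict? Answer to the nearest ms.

H = 0.34·log₂(1/0.34) + 0.38·log₂(1/0.38) + 0.28·log₂(1/0.28) = 1.5738 bits.
RT = 225 + 170 × 1.5738 = 492.55 ms.

493 ms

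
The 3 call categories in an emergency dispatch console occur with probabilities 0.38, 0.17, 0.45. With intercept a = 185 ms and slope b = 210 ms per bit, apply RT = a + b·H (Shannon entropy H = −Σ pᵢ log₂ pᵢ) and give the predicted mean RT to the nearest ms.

497 ms

H = 0.38·log₂(1/0.38) + 0.17·log₂(1/0.17) + 0.45·log₂(1/0.45) = 1.4834 bits.
RT = 185 + 210 × 1.4834 = 496.52 ms.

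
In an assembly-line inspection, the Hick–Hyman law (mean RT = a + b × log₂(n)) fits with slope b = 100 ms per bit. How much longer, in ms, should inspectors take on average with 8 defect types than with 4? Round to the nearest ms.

100 ms

ΔRT = (a + b log₂ n₂) − (a + b log₂ n₁) = b·(log₂ n₂ − log₂ n₁).
log₂(8) − log₂(4) = log₂(8/4) = log₂(2) = 1.
ΔRT = 100 × 1.0000 = 100.000 ms.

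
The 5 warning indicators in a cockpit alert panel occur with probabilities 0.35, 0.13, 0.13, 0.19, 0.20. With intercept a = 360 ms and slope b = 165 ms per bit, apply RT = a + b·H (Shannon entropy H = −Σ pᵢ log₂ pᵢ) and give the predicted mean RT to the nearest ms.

Entropy contributions −pᵢ log₂ pᵢ: 0.5301, 0.3826, 0.3826, 0.4552, 0.4644; sum H = 2.2150 bits.
RT = a + bH = 360 + 165·2.2150 = 725.48 ms.

725 ms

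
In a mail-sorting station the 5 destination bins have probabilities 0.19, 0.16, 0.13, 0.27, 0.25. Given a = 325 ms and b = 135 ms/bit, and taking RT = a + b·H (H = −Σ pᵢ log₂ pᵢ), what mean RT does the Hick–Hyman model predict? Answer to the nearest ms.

H = 0.19·log₂(1/0.19) + 0.16·log₂(1/0.16) + 0.13·log₂(1/0.13) + 0.27·log₂(1/0.27) + 0.25·log₂(1/0.25) = 2.2709 bits.
RT = 325 + 135 × 2.2709 = 631.57 ms.

632 ms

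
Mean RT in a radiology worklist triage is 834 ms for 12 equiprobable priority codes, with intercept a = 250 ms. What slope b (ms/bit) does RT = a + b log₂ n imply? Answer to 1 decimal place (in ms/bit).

12 alternatives carry log₂ 12 = 3.5850 bits; the choice cost is 834 − 250 = 584 ms, so b = 584/3.5850 = 162.903 ms/bit.

162.9 ms/bit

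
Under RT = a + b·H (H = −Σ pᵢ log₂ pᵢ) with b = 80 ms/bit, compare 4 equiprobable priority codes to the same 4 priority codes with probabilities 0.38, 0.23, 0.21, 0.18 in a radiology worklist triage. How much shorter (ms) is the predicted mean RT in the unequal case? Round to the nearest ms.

Equiprobable entropy H₀ = log₂ 4 = 2.0000 bits.
Skewed entropy H = −Σ pᵢ log₂ pᵢ = 1.9363 bits.
ΔRT = b·(H₀ − H) = 80 × 0.0637 = 5.10 ms.

5 ms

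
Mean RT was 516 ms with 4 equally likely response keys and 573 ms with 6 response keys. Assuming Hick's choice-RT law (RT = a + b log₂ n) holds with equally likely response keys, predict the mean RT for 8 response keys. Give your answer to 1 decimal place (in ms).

613.4 ms

Fit slope and intercept:
  b = (573 − 516) / (log₂ 6 − log₂ 4) = 57 / (2.5850 − 2) = 97.442 ms/bit
  a = 516 − 97.442 × 2 = 321.116 ms
Then RT(8) = 321.116 + 97.442 × log₂ 8 = 321.116 + 97.442 × 3 ≈ 613.442 ms.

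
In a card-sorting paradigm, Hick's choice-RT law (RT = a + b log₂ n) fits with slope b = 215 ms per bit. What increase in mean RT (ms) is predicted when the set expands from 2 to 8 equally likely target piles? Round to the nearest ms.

The intercept a cancels: ΔRT = b·(log₂ n₂ − log₂ n₁) = b·log₂(n₂/n₁).
log₂(8) − log₂(2) = log₂(8/2) = log₂(4) = 2.
ΔRT = 215 × 2.0000 = 430.000 ms.

430 ms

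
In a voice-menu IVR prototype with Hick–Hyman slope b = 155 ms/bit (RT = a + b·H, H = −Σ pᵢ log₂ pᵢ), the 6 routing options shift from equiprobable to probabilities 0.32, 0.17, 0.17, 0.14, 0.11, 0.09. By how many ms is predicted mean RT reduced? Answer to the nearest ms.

Equiprobable entropy H₀ = log₂ 6 = 2.5850 bits.
Skewed entropy H = −Σ pᵢ log₂ pᵢ = 2.4553 bits.
ΔRT = b·(H₀ − H) = 155 × 0.1297 = 20.10 ms.

20 ms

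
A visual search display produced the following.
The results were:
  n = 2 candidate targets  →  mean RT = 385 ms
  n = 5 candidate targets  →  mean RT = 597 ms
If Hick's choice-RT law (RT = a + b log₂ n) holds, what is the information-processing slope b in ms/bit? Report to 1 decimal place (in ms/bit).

b = (RT₂ − RT₁)/(log₂ n₂ − log₂ n₁) = (597 − 385)/(2.3219 − 1) = 160.372 ms/bit.

160.4 ms/bit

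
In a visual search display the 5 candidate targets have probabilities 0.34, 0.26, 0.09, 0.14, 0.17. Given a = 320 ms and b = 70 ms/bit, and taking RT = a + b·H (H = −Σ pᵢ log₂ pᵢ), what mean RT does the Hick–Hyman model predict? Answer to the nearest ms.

H = 0.34·log₂(1/0.34) + 0.26·log₂(1/0.26) + 0.09·log₂(1/0.09) + 0.14·log₂(1/0.14) + 0.17·log₂(1/0.17) = 2.1788 bits.
RT = 320 + 70 × 2.1788 = 472.52 ms.

473 ms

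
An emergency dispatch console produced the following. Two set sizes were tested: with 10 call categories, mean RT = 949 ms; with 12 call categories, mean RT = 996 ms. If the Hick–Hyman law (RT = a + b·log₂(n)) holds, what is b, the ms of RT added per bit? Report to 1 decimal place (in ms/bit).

The slope on a log₂ axis is (996 − 949) / (3.5850 − 3.3219) = 178.684 ms/bit.

178.7 ms/bit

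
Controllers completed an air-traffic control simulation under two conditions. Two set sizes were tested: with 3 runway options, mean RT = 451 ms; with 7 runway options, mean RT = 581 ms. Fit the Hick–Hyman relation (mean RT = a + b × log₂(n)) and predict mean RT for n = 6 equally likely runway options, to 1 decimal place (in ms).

557.3 ms

Fit slope and intercept:
  b = (581 − 451) / (log₂ 7 − log₂ 3) = 130 / (2.8074 − 1.5850) = 106.349 ms/bit
  a = 451 − 106.349 × 1.5850 = 282.441 ms
Then RT(6) = 282.441 + 106.349 × log₂ 6 = 282.441 + 106.349 × 2.5850 ≈ 557.349 ms.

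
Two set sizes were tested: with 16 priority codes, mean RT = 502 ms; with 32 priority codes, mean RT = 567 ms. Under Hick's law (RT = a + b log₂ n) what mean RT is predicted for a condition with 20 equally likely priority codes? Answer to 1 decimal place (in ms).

522.9 ms

With log₂ n on the abscissa the relation is linear; from the two conditions:
  b = (567 − 502) / (log₂ 32 − log₂ 16) = 65 / (5 − 4) = 65.000 ms/bit
  a = 502 − 65.000 × 4 = 242.000 ms
Then RT(20) = 242.000 + 65.000 × log₂ 20 = 242.000 + 65.000 × 4.3219 ≈ 522.925 ms.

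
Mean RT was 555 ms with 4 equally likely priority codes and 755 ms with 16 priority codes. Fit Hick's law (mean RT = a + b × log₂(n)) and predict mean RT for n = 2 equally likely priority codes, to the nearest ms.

455 ms

With log₂ n on the abscissa the relation is linear; from the two conditions:
  b = (755 − 555) / (log₂ 16 − log₂ 4) = 200 / (4 − 2) = 100 ms/bit
  a = 555 − 100 × 2 = 355 ms
Then RT(2) = 355 + 100 × log₂ 2 = 355 + 100 × 1 ≈ 455.000 ms.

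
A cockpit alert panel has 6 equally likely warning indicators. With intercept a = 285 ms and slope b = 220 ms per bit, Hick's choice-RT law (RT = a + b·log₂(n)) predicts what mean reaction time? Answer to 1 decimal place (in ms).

log₂(6) = 2.5850 bits, so RT = 285 + 220 × 2.5850 ≈ 853.692 ms.

853.7 ms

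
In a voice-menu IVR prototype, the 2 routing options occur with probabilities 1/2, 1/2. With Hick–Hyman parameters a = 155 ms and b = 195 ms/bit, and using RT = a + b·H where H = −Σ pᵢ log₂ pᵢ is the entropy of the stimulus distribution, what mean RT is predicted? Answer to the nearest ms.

Each term −pᵢ log₂ pᵢ: 0.5·1 + 0.5·1; summed, H = 1.000 bits.
Mean RT = a + bH = 155 + 195·1.000 = 350.00 ms.

350 ms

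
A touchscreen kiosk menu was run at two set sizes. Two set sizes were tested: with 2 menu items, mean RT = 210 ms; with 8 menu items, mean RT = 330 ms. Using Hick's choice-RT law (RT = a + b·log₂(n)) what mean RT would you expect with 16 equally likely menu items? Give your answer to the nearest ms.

Fit slope and intercept:
  b = (330 − 210) / (log₂ 8 − log₂ 2) = 120 / (3 − 1) = 60 ms/bit
  a = 210 − 60 × 1 = 150 ms
Then RT(16) = 150 + 60 × log₂ 16 = 150 + 60 × 4 ≈ 390.000 ms.

390 ms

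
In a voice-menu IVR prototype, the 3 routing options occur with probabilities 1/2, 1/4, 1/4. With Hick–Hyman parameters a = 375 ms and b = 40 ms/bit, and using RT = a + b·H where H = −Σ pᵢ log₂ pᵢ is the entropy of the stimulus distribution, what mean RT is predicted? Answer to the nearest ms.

435 ms

H = −Σ pᵢ log₂ pᵢ = 0.5·1 + 0.25·2 + 0.25·2 = 1.500 bits.
RT = 375 + 40 × 1.500 = 435.00 ms.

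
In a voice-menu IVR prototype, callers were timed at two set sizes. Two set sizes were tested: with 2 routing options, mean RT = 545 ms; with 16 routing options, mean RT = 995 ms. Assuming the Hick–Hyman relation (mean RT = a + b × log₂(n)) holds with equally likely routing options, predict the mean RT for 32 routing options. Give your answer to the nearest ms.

1145 ms

RT is linear in log₂ n, so two points fix the line:
  b = (995 − 545) / (log₂ 16 − log₂ 2) = 450 / (4 − 1) = 150 ms/bit
  a = 545 − 150 × 1 = 395 ms
Then RT(32) = 395 + 150 × log₂ 32 = 395 + 150 × 5 ≈ 1145.000 ms.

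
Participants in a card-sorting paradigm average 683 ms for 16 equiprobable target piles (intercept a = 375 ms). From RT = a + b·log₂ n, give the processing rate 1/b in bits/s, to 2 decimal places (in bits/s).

Choice component = 683 − 375 = 308 ms over log₂(16) = 4 bits.
b = 308 / 4 = 77.000 ms/bit, so 1/b = 12.987 bits/s.

12.99 bits/s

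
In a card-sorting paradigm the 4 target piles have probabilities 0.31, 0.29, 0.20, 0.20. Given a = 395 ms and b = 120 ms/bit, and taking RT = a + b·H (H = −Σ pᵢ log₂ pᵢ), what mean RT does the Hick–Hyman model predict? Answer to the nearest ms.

631 ms

H = 0.31·log₂(1/0.31) + 0.29·log₂(1/0.29) + 0.20·log₂(1/0.20) + 0.20·log₂(1/0.20) = 1.9705 bits.
RT = 395 + 120 × 1.9705 = 631.46 ms.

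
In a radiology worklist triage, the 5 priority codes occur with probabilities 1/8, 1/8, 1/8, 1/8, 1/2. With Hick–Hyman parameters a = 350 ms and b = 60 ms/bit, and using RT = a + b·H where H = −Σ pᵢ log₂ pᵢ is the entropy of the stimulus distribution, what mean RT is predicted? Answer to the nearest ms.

H = −Σ pᵢ log₂ pᵢ = 0.125·3 + 0.125·3 + 0.125·3 + 0.125·3 + 0.5·1 = 2.000 bits.
RT = 350 + 60 × 2.000 = 470.00 ms.

470 ms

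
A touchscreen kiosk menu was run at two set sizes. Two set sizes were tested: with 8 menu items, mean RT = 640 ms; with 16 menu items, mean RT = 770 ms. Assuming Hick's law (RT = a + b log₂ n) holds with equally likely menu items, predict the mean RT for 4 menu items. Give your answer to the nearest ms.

RT is linear in log₂ n, so two points fix the line:
  b = (770 − 640) / (log₂ 16 − log₂ 8) = 130 / (4 − 3) = 130 ms/bit
  a = 640 − 130 × 3 = 250 ms
Then RT(4) = 250 + 130 × log₂ 4 = 250 + 130 × 2 ≈ 510.000 ms.

510 ms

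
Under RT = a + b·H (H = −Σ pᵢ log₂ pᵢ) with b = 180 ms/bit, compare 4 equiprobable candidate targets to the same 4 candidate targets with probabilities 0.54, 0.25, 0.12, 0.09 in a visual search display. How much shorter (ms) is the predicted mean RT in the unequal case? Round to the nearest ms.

Equiprobable entropy H₀ = log₂ 4 = 2.0000 bits.
Skewed entropy H = −Σ pᵢ log₂ pᵢ = 1.6598 bits.
ΔRT = b·(H₀ − H) = 180 × 0.3402 = 61.24 ms.

61 ms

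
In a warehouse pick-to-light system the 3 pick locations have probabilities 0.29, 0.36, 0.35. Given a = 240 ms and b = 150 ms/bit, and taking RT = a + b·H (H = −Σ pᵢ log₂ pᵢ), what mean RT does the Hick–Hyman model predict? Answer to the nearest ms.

477 ms

Entropy contributions −pᵢ log₂ pᵢ: 0.5179, 0.5306, 0.5301; sum H = 1.5786 bits.
RT = a + bH = 240 + 150·1.5786 = 476.79 ms.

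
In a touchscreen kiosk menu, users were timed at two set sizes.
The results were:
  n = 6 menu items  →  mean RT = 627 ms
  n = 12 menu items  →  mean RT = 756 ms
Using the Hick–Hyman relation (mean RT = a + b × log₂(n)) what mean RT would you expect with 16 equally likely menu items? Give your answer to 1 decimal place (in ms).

Fit slope and intercept:
  b = (756 − 627) / (log₂ 12 − log₂ 6) = 129 / (3.5850 − 2.5850) = 129.000 ms/bit
  a = 627 − 129.000 × 2.5850 = 293.540 ms
Then RT(16) = 293.540 + 129.000 × log₂ 16 = 293.540 + 129.000 × 4 ≈ 809.540 ms.

809.5 ms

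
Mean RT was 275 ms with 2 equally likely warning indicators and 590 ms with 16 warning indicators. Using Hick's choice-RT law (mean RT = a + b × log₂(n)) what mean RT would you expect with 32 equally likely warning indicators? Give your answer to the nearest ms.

695 ms

Fit slope and intercept:
  b = (590 − 275) / (log₂ 16 − log₂ 2) = 315 / (4 − 1) = 105 ms/bit
  a = 275 − 105 × 1 = 170 ms
Then RT(32) = 170 + 105 × log₂ 32 = 170 + 105 × 5 ≈ 695.000 ms.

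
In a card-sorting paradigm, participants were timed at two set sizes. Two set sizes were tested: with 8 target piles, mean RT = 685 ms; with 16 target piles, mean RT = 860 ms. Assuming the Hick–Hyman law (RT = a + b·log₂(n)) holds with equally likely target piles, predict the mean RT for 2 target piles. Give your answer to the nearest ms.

Solve the two-equation system in a and b:
  b = (860 − 685) / (log₂ 16 − log₂ 8) = 175 / (4 − 3) = 175 ms/bit
  a = 685 − 175 × 3 = 160 ms
Then RT(2) = 160 + 175 × log₂ 2 = 160 + 175 × 1 ≈ 335.000 ms.

335 ms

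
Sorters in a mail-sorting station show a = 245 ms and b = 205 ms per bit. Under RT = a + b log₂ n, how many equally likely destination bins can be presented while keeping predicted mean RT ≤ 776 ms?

205·log₂ n ≤ 776 − 245 = 531, giving log₂ n ≤ 2.5902 and n ≤ 6.022. The largest whole number is 6.

6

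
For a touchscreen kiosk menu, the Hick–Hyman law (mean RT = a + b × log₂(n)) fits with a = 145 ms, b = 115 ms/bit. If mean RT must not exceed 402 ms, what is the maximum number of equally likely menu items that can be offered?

Set 145 + 115·log₂ n ≤ 402 → log₂ n ≤ (402 − 145)/115 = 2.2348.
So n ≤ 2^2.2348 = 4.707; the largest integer n is 4.

4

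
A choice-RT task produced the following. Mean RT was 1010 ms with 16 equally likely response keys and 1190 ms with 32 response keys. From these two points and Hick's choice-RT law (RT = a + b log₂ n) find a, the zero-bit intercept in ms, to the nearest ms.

b = (RT₂ − RT₁)/(log₂ n₂ − log₂ n₁) = (1190 − 1010)/(5 − 4) = 180 ms/bit.
Intercept: a = 1010 − 180·log₂(16) = 290.000 ms.

290 ms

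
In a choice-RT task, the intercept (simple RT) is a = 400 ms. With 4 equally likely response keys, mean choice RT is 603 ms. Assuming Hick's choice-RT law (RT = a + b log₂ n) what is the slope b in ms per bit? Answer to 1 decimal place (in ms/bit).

101.5 ms/bit

log₂(4) = 2 bits.
b = (RT − a)/log₂ n = (603 − 400) / 2 = 101.500 ms/bit.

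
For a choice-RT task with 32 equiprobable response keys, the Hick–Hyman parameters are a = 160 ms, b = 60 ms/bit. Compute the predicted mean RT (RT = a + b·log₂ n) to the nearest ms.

460 ms

log₂(32) = 5 bits, so RT = 160 + 60 × 5 ≈ 460.000 ms.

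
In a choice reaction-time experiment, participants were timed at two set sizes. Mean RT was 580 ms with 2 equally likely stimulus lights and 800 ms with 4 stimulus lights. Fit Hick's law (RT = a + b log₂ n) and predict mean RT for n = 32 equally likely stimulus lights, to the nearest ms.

1460 ms

RT is linear in log₂ n, so two points fix the line:
  b = (800 − 580) / (log₂ 4 − log₂ 2) = 220 / (2 − 1) = 220 ms/bit
  a = 580 − 220 × 1 = 360 ms
Then RT(32) = 360 + 220 × log₂ 32 = 360 + 220 × 5 ≈ 1460.000 ms.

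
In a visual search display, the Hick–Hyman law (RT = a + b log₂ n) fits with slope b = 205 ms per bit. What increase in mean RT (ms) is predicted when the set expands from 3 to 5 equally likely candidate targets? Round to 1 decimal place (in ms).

151.1 ms

Only the slope matters, since a is common to both: ΔRT = b·log₂(n₂/n₁).
log₂(5) − log₂(3) = 2.3219 − 1.5850 = 0.7370.
ΔRT = 205 × 0.7370 = 151.078 ms.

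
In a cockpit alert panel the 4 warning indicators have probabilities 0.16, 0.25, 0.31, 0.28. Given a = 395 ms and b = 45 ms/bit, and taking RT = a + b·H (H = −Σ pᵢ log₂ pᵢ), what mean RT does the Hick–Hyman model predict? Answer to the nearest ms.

483 ms

H = 0.16·log₂(1/0.16) + 0.25·log₂(1/0.25) + 0.31·log₂(1/0.31) + 0.28·log₂(1/0.28) = 1.9610 bits.
RT = 395 + 45 × 1.9610 = 483.25 ms.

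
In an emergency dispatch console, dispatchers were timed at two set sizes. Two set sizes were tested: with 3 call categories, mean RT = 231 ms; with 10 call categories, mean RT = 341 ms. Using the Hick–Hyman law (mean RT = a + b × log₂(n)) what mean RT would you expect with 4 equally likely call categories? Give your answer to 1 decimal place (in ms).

257.3 ms

RT is linear in log₂ n, so two points fix the line:
  b = (341 − 231) / (log₂ 10 − log₂ 3) = 110 / (3.3219 − 1.5850) = 63.329 ms/bit
  a = 231 − 63.329 × 1.5850 = 130.626 ms
Then RT(4) = 130.626 + 63.329 × log₂ 4 = 130.626 + 63.329 × 2 ≈ 257.284 ms.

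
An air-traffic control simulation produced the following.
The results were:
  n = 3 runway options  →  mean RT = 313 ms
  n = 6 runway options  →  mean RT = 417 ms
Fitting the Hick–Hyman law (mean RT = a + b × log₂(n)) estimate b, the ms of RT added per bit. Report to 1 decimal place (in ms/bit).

104.0 ms/bit

Slope: b = (417 − 313) / (log₂ 6 − log₂ 3) = 104/1.0000 = 104.000 ms/bit.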